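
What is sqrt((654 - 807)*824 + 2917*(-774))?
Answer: 27*I*sqrt(3270) ≈ 1544.0*I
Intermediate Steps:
sqrt((654 - 807)*824 + 2917*(-774)) = sqrt(-153*824 - 2257758) = sqrt(-126072 - 2257758) = sqrt(-2383830) = 27*I*sqrt(3270)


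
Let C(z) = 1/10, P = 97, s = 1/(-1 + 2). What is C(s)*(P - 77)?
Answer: 2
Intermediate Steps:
s = 1 (s = 1/1 = 1)
C(z) = ⅒
C(s)*(P - 77) = (97 - 77)/10 = (⅒)*20 = 2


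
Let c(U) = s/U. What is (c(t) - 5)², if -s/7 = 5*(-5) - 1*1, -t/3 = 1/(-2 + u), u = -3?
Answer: 801025/9 ≈ 89003.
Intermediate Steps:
t = ⅗ (t = -3/(-2 - 3) = -3/(-5) = -3*(-⅕) = ⅗ ≈ 0.60000)
s = 182 (s = -7*(5*(-5) - 1*1) = -7*(-25 - 1) = -7*(-26) = 182)
c(U) = 182/U
(c(t) - 5)² = (182/(⅗) - 5)² = (182*(5/3) - 5)² = (910/3 - 5)² = (895/3)² = 801025/9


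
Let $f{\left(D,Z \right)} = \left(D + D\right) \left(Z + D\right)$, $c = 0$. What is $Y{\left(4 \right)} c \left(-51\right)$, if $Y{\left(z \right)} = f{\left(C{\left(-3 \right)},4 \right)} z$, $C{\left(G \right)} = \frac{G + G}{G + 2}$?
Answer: $0$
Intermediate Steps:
$C{\left(G \right)} = \frac{2 G}{2 + G}$
$f{\left(D,Z \right)} = 2 D \left(D + Z\right)$
$Y{\left(z \right)} = 120 z$ ($Y{\left(z \right)} = 2 \cdot 2 \left(-3\right) \frac{1}{2 - 3} \left(2 \left(-3\right) \frac{1}{2 - 3} + 4\right) z = 2 \cdot 2 \left(-3\right) \frac{1}{-1} \left(2 \left(-3\right) \frac{1}{-1} + 4\right) z = 2 \cdot 2 \left(-3\right) \left(-1\right) \left(2 \left(-3\right) \left(-1\right) + 4\right) z = 2 \cdot 6 \left(6 + 4\right) z = 2 \cdot 6 \cdot 10 z = 120 z$)
$Y{\left(4 \right)} c \left(-51\right) = 120 \cdot 4 \cdot 0 \left(-51\right) = 480 \cdot 0 \left(-51\right) = 0 \left(-51\right) = 0$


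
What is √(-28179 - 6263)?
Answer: I*√34442 ≈ 185.59*I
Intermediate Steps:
√(-28179 - 6263) = √(-34442) = I*√34442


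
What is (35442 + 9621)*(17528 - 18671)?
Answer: -51507009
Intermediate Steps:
(35442 + 9621)*(17528 - 18671) = 45063*(-1143) = -51507009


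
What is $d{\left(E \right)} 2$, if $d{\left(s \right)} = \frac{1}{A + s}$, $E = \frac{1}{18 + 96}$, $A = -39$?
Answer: $- \frac{228}{4445} \approx -0.051294$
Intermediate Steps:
$E = \frac{1}{114} \approx 0.0087719$
$d{\left(s \right)} = \frac{1}{-39 + s}$
$d{\left(E \right)} 2 = \frac{1}{-39 + \frac{1}{114}} \cdot 2 = \frac{1}{- \frac{4445}{114}} \cdot 2 = \left(- \frac{114}{4445}\right) 2 = - \frac{228}{4445}$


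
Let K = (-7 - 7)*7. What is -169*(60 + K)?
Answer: 6422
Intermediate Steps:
K = -98 (K = -14*7 = -98)
-169*(60 + K) = -169*(60 - 98) = -169*(-38) = 6422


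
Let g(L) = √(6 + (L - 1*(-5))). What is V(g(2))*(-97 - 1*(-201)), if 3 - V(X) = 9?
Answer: -624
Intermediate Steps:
g(L) = √(11 + L) (g(L) = √(6 + (L + 5)) = √(6 + (5 + L)) = √(11 + L))
V(X) = -6 (V(X) = 3 - 1*9 = 3 - 9 = -6)
V(g(2))*(-97 - 1*(-201)) = -6*(-97 - 1*(-201)) = -6*(-97 + 201) = -6*104 = -624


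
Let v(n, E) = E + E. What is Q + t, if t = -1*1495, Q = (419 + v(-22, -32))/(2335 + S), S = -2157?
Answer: -265755/178 ≈ -1493.0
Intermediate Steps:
v(n, E) = 2*E
Q = 355/178 (Q = (419 + 2*(-32))/(2335 - 2157) = (419 - 64)/178 = 355*(1/178) = 355/178 ≈ 1.9944)
t = -1495
Q + t = 355/178 - 1495 = -265755/178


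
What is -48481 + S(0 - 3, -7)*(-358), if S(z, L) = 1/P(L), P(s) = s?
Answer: -339009/7 ≈ -48430.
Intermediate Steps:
S(z, L) = 1/L
-48481 + S(0 - 3, -7)*(-358) = -48481 - 358/(-7) = -48481 - ⅐*(-358) = -48481 + 358/7 = -339009/7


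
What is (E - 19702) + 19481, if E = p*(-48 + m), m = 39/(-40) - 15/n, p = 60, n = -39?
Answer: -81547/26 ≈ -3136.4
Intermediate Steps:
m = -307/520 (m = 39/(-40) - 15/(-39) = 39*(-1/40) - 15*(-1/39) = -39/40 + 5/13 = -307/520 ≈ -0.59038)
E = -75801/26 (E = 60*(-48 - 307/520) = 60*(-25267/520) = -75801/26 ≈ -2915.4)
(E - 19702) + 19481 = (-75801/26 - 19702) + 19481 = -588053/26 + 19481 = -81547/26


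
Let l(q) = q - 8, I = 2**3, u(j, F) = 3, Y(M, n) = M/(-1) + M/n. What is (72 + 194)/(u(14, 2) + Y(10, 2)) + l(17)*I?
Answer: -61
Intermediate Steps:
Y(M, n) = -M + M/n (Y(M, n) = M*(-1) + M/n = -M + M/n)
I = 8
l(q) = -8 + q
(72 + 194)/(u(14, 2) + Y(10, 2)) + l(17)*I = (72 + 194)/(3 + (-1*10 + 10/2)) + (-8 + 17)*8 = 266/(3 + (-10 + 10*(1/2))) + 9*8 = 266/(3 + (-10 + 5)) + 72 = 266/(3 - 5) + 72 = 266/(-2) + 72 = 266*(-1/2) + 72 = -133 + 72 = -61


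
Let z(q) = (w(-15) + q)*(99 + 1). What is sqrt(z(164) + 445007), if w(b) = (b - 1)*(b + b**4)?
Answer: I*sqrt(80514593) ≈ 8973.0*I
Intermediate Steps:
w(b) = (-1 + b)*(b + b**4)
z(q) = -80976000 + 100*q (z(q) = (-15*(-1 - 15 + (-15)**4 - 1*(-15)**3) + q)*(99 + 1) = (-15*(-1 - 15 + 50625 - 1*(-3375)) + q)*100 = (-15*(-1 - 15 + 50625 + 3375) + q)*100 = (-15*53984 + q)*100 = (-809760 + q)*100 = -80976000 + 100*q)
sqrt(z(164) + 445007) = sqrt((-80976000 + 100*164) + 445007) = sqrt((-80976000 + 16400) + 445007) = sqrt(-80959600 + 445007) = sqrt(-80514593) = I*sqrt(80514593)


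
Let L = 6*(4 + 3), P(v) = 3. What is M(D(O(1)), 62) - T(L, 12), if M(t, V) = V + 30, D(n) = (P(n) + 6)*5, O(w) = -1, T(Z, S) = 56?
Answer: 36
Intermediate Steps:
L = 42 (L = 6*7 = 42)
D(n) = 45 (D(n) = (3 + 6)*5 = 9*5 = 45)
M(t, V) = 30 + V
M(D(O(1)), 62) - T(L, 12) = (30 + 62) - 1*56 = 92 - 56 = 36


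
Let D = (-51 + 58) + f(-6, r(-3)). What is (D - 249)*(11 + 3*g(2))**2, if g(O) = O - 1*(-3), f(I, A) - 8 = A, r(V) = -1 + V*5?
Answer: -169000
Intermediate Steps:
r(V) = -1 + 5*V
f(I, A) = 8 + A
g(O) = 3 + O (g(O) = O + 3 = 3 + O)
D = -1 (D = (-51 + 58) + (8 + (-1 + 5*(-3))) = 7 + (8 + (-1 - 15)) = 7 + (8 - 16) = 7 - 8 = -1)
(D - 249)*(11 + 3*g(2))**2 = (-1 - 249)*(11 + 3*(3 + 2))**2 = -250*(11 + 3*5)**2 = -250*(11 + 15)**2 = -250*26**2 = -250*676 = -169000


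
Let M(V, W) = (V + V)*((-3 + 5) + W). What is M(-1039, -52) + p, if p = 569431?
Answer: 673331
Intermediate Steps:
M(V, W) = 2*V*(2 + W) (M(V, W) = (2*V)*(2 + W) = 2*V*(2 + W))
M(-1039, -52) + p = 2*(-1039)*(2 - 52) + 569431 = 2*(-1039)*(-50) + 569431 = 103900 + 569431 = 673331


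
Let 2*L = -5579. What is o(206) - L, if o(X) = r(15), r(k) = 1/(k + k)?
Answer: 41843/15 ≈ 2789.5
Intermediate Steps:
L = -5579/2 (L = (½)*(-5579) = -5579/2 ≈ -2789.5)
r(k) = 1/(2*k)
o(X) = 1/30 (o(X) = (½)/15 = (½)*(1/15) = 1/30)
o(206) - L = 1/30 - 1*(-5579/2) = 1/30 + 5579/2 = 41843/15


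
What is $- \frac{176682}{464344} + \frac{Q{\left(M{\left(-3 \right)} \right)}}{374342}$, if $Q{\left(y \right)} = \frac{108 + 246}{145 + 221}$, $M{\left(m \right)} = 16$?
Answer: $- \frac{1008620422897}{2650807790132} \approx -0.3805$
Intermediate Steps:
$Q{\left(y \right)} = \frac{59}{61}$ ($Q{\left(y \right)} = \frac{354}{366} = 354 \cdot \frac{1}{366} = \frac{59}{61}$)
$- \frac{176682}{464344} + \frac{Q{\left(M{\left(-3 \right)} \right)}}{374342} = - \frac{176682}{464344} + \frac{59}{61 \cdot 374342} = \left(-176682\right) \frac{1}{464344} + \frac{59}{61} \cdot \frac{1}{374342} = - \frac{88341}{232172} + \frac{59}{22834862} = - \frac{1008620422897}{2650807790132}$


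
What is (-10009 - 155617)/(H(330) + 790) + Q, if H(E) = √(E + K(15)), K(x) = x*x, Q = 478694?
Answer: 59671281138/124709 + 165626*√555/623545 ≈ 4.7849e+5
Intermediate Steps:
K(x) = x²
H(E) = √(225 + E) (H(E) = √(E + 15²) = √(E + 225) = √(225 + E))
(-10009 - 155617)/(H(330) + 790) + Q = (-10009 - 155617)/(√(225 + 330) + 790) + 478694 = -165626/(√555 + 790) + 478694 = -165626/(790 + √555) + 478694 = 478694 - 165626/(790 + √555)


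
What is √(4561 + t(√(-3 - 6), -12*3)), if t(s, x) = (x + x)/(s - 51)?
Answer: √(95924605 + 1740*I)/145 ≈ 67.546 + 0.00061261*I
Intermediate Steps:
t(s, x) = 2*x/(-51 + s) (t(s, x) = (2*x)/(-51 + s) = 2*x/(-51 + s))
√(4561 + t(√(-3 - 6), -12*3)) = √(4561 + 2*(-12*3)/(-51 + √(-3 - 6))) = √(4561 + 2*(-36)/(-51 + √(-9))) = √(4561 + 2*(-36)/(-51 + 3*I)) = √(4561 + 2*(-36)*((-51 - 3*I)/2610)) = √(4561 + (204/145 + 12*I/145)) = √(661549/145 + 12*I/145)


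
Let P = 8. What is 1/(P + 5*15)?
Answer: 1/83 ≈ 0.012048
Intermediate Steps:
1/(P + 5*15) = 1/(8 + 5*15) = 1/(8 + 75) = 1/83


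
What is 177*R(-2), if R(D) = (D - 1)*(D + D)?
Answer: 2124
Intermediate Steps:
R(D) = 2*D*(-1 + D) (R(D) = (-1 + D)*(2*D) = 2*D*(-1 + D))
177*R(-2) = 177*(2*(-2)*(-1 - 2)) = 177*(2*(-2)*(-3)) = 177*12 = 2124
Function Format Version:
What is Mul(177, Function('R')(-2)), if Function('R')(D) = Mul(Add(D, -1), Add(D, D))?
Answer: 2124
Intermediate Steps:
Function('R')(D) = Mul(2, D, Add(-1, D)) (Function('R')(D) = Mul(Add(-1, D), Mul(2, D)) = Mul(2, D, Add(-1, D)))
Mul(177, Function('R')(-2)) = Mul(177, Mul(2, -2, Add(-1, -2))) = Mul(177, Mul(2, -2, -3)) = Mul(177, 12) = 2124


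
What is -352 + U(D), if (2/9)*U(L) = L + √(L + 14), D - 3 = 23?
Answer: -235 + 9*√10 ≈ -206.54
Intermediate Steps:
D = 26 (D = 3 + 23 = 26)
U(L) = 9*L/2 + 9*√(14 + L)/2 (U(L) = 9*(L + √(L + 14))/2 = 9*(L + √(14 + L))/2 = 9*L/2 + 9*√(14 + L)/2)
-352 + U(D) = -352 + ((9/2)*26 + 9*√(14 + 26)/2) = -352 + (117 + 9*√40/2) = -352 + (117 + 9*(2*√10)/2) = -352 + (117 + 9*√10) = -235 + 9*√10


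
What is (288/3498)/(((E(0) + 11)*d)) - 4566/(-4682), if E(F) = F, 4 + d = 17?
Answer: 190443795/195166829 ≈ 0.97580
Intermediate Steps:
d = 13 (d = -4 + 17 = 13)
(288/3498)/(((E(0) + 11)*d)) - 4566/(-4682) = (288/3498)/(((0 + 11)*13)) - 4566/(-4682) = (288*(1/3498))/((11*13)) - 4566*(-1/4682) = (48/583)/143 + 2283/2341 = (48/583)*(1/143) + 2283/2341 = 48/83369 + 2283/2341 = 190443795/195166829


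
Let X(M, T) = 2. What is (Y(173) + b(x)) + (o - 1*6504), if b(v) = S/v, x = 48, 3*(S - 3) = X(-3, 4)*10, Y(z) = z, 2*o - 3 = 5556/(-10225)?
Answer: -9319659307/1472400 ≈ -6329.6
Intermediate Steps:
o = 25119/20450 (o = 3/2 + (5556/(-10225))/2 = 3/2 + (5556*(-1/10225))/2 = 3/2 + (½)*(-5556/10225) = 3/2 - 2778/10225 = 25119/20450 ≈ 1.2283)
S = 29/3 (S = 3 + (2*10)/3 = 3 + (⅓)*20 = 3 + 20/3 = 29/3 ≈ 9.6667)
b(v) = 29/(3*v)
(Y(173) + b(x)) + (o - 1*6504) = (173 + (29/3)/48) + (25119/20450 - 1*6504) = (173 + (29/3)*(1/48)) + (25119/20450 - 6504) = (173 + 29/144) - 132981681/20450 = 24941/144 - 132981681/20450 = -9319659307/1472400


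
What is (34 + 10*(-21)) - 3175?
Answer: -3351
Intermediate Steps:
(34 + 10*(-21)) - 3175 = (34 - 210) - 3175 = -176 - 3175 = -3351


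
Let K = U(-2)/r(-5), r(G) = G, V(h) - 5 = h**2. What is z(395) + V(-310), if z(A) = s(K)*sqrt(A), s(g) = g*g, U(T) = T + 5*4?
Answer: 96105 + 324*sqrt(395)/25 ≈ 96363.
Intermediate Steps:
U(T) = 20 + T (U(T) = T + 20 = 20 + T)
V(h) = 5 + h**2
K = -18/5 (K = (20 - 2)/(-5) = 18*(-1/5) = -18/5 ≈ -3.6000)
s(g) = g**2
z(A) = 324*sqrt(A)/25 (z(A) = (-18/5)**2*sqrt(A) = 324*sqrt(A)/25)
z(395) + V(-310) = 324*sqrt(395)/25 + (5 + (-310)**2) = 324*sqrt(395)/25 + (5 + 96100) = 324*sqrt(395)/25 + 96105 = 96105 + 324*sqrt(395)/25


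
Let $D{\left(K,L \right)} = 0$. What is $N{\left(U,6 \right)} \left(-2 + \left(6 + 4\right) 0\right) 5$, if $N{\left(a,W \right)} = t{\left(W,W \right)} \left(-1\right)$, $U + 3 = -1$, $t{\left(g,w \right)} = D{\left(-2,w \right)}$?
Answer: $0$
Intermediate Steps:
$t{\left(g,w \right)} = 0$
$U = -4$ ($U = -3 - 1 = -4$)
$N{\left(a,W \right)} = 0$ ($N{\left(a,W \right)} = 0 \left(-1\right) = 0$)
$N{\left(U,6 \right)} \left(-2 + \left(6 + 4\right) 0\right) 5 = 0 \left(-2 + \left(6 + 4\right) 0\right) 5 = 0 \left(-2 + 10 \cdot 0\right) 5 = 0 \left(-2 + 0\right) 5 = 0 \left(\left(-2\right) 5\right) = 0 \left(-10\right) = 0$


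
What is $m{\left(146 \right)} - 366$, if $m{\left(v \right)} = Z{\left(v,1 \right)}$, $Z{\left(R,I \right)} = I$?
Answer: $-365$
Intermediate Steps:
$m{\left(v \right)} = 1$
$m{\left(146 \right)} - 366 = 1 - 366 = -365$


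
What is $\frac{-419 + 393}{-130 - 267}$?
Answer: $\frac{26}{397} \approx 0.065491$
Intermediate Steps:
$\frac{-419 + 393}{-130 - 267} = - \frac{26}{-397} = \left(-26\right) \left(- \frac{1}{397}\right) = \frac{26}{397}$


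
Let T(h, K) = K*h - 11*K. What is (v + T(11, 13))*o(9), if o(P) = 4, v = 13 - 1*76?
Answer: -252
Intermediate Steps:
T(h, K) = -11*K + K*h
v = -63 (v = 13 - 76 = -63)
(v + T(11, 13))*o(9) = (-63 + 13*(-11 + 11))*4 = (-63 + 13*0)*4 = (-63 + 0)*4 = -63*4 = -252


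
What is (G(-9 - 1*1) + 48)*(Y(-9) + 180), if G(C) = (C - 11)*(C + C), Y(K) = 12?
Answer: 89856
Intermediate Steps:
G(C) = 2*C*(-11 + C) (G(C) = (-11 + C)*(2*C) = 2*C*(-11 + C))
(G(-9 - 1*1) + 48)*(Y(-9) + 180) = (2*(-9 - 1*1)*(-11 + (-9 - 1*1)) + 48)*(12 + 180) = (2*(-9 - 1)*(-11 + (-9 - 1)) + 48)*192 = (2*(-10)*(-11 - 10) + 48)*192 = (2*(-10)*(-21) + 48)*192 = (420 + 48)*192 = 468*192 = 89856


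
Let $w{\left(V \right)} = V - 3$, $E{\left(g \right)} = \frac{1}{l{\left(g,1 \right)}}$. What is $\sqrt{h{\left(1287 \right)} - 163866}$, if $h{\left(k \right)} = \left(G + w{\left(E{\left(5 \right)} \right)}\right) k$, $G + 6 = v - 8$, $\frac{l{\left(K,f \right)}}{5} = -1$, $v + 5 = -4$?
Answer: $\frac{i \sqrt{4939635}}{5} \approx 444.51 i$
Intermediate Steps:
$v = -9$ ($v = -5 - 4 = -9$)
$l{\left(K,f \right)} = -5$ ($l{\left(K,f \right)} = 5 \left(-1\right) = -5$)
$E{\left(g \right)} = - \frac{1}{5}$ ($E{\left(g \right)} = \frac{1}{-5} = - \frac{1}{5}$)
$w{\left(V \right)} = -3 + V$
$G = -23$ ($G = -6 - 17 = -23$)
$h{\left(k \right)} = - \frac{131 k}{5}$ ($h{\left(k \right)} = \left(-23 - \frac{16}{5}\right) k = - \frac{131 k}{5}$)
$\sqrt{h{\left(1287 \right)} - 163866} = \sqrt{\left(- \frac{131}{5}\right) 1287 - 163866} = \sqrt{- \frac{168597}{5} - 163866} = \sqrt{- \frac{987927}{5}} = \frac{i \sqrt{4939635}}{5}$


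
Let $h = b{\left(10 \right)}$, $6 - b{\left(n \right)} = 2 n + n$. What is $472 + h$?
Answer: $448$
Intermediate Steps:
$b{\left(n \right)} = 6 - 3 n$ ($b{\left(n \right)} = 6 - \left(2 n + n\right) = 6 - 3 n$)
$h = -24$ ($h = 6 - 30 = -24$)
$472 + h = 472 - 24 = 448$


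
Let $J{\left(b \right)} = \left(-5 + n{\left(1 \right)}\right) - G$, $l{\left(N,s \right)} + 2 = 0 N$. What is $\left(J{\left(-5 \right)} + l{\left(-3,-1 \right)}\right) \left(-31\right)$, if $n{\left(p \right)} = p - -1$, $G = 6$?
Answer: $341$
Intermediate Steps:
$n{\left(p \right)} = 1 + p$ ($n{\left(p \right)} = p + 1 = 1 + p$)
$l{\left(N,s \right)} = -2$ ($l{\left(N,s \right)} = -2 + 0 N = -2 + 0 = -2$)
$J{\left(b \right)} = -9$ ($J{\left(b \right)} = \left(-5 + \left(1 + 1\right)\right) - 6 = \left(-5 + 2\right) - 6 = -3 - 6 = -9$)
$\left(J{\left(-5 \right)} + l{\left(-3,-1 \right)}\right) \left(-31\right) = \left(-9 - 2\right) \left(-31\right) = \left(-11\right) \left(-31\right) = 341$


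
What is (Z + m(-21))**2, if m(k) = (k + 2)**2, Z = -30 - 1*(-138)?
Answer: 219961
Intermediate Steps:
Z = 108 (Z = -30 + 138 = 108)
m(k) = (2 + k)**2
(Z + m(-21))**2 = (108 + (2 - 21)**2)**2 = (108 + (-19)**2)**2 = (108 + 361)**2 = 469**2 = 219961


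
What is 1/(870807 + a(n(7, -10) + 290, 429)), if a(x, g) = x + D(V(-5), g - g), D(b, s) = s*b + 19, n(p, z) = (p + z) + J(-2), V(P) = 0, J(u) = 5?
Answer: 1/871118 ≈ 1.1479e-6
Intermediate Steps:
n(p, z) = 5 + p + z (n(p, z) = (p + z) + 5 = 5 + p + z)
D(b, s) = 19 + b*s (D(b, s) = b*s + 19 = 19 + b*s)
a(x, g) = 19 + x (a(x, g) = x + (19 + 0*(g - g)) = x + (19 + 0*0) = x + (19 + 0) = x + 19 = 19 + x)
1/(870807 + a(n(7, -10) + 290, 429)) = 1/(870807 + (19 + ((5 + 7 - 10) + 290))) = 1/(870807 + (19 + (2 + 290))) = 1/(870807 + (19 + 292)) = 1/(870807 + 311) = 1/871118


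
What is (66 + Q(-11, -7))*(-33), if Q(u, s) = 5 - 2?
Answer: -2277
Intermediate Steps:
Q(u, s) = 3
(66 + Q(-11, -7))*(-33) = (66 + 3)*(-33) = 69*(-33) = -2277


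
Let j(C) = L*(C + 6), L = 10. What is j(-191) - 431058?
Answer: -432908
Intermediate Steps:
j(C) = 60 + 10*C (j(C) = 10*(C + 6) = 10*(6 + C) = 60 + 10*C)
j(-191) - 431058 = (60 + 10*(-191)) - 431058 = (60 - 1910) - 431058 = -1850 - 431058 = -432908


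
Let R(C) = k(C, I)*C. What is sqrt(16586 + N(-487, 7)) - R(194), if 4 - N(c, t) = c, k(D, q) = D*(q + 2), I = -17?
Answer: 564540 + sqrt(17077) ≈ 5.6467e+5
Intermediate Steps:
k(D, q) = D*(2 + q)
N(c, t) = 4 - c
R(C) = -15*C**2 (R(C) = (C*(2 - 17))*C = (C*(-15))*C = (-15*C)*C = -15*C**2)
sqrt(16586 + N(-487, 7)) - R(194) = sqrt(16586 + (4 - 1*(-487))) - (-15)*194**2 = sqrt(16586 + (4 + 487)) - (-15)*37636 = sqrt(16586 + 491) - 1*(-564540) = sqrt(17077) + 564540 = 564540 + sqrt(17077)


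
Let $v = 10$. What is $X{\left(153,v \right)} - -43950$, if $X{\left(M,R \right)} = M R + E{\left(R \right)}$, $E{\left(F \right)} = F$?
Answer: $45490$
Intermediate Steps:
$X{\left(M,R \right)} = R + M R$ ($X{\left(M,R \right)} = M R + R = R + M R$)
$X{\left(153,v \right)} - -43950 = 10 \left(1 + 153\right) - -43950 = 10 \cdot 154 + 43950 = 1540 + 43950 = 45490$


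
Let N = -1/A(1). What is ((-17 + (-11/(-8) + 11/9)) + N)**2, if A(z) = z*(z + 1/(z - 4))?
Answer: 1311025/5184 ≈ 252.90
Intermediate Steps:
A(z) = z*(z + 1/(-4 + z))
N = -3/2 (N = -1/(1*(1 + 1**2 - 4*1)/(-4 + 1)) = -1/(1*(1 + 1 - 4)/(-3)) = -1/(1*(-1/3)*(-2)) = -1/2/3 = -1*3/2 = -3/2 ≈ -1.5000)
((-17 + (-11/(-8) + 11/9)) + N)**2 = ((-17 + (-11/(-8) + 11/9)) - 3/2)**2 = ((-17 + (-11*(-1/8) + 11*(1/9))) - 3/2)**2 = ((-17 + (11/8 + 11/9)) - 3/2)**2 = ((-17 + 187/72) - 3/2)**2 = (-1037/72 - 3/2)**2 = (-1145/72)**2 = 1311025/5184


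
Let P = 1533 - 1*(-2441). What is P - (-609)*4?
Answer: 6410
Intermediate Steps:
P = 3974 (P = 1533 + 2441 = 3974)
P - (-609)*4 = 3974 - (-609)*4 = 3974 - 1*(-2436) = 3974 + 2436 = 6410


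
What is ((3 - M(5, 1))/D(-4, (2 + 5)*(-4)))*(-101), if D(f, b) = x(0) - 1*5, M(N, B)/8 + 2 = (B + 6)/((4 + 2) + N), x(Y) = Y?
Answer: 15453/55 ≈ 280.96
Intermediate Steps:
M(N, B) = -16 + 8*(6 + B)/(6 + N) (M(N, B) = -16 + 8*((B + 6)/((4 + 2) + N)) = -16 + 8*((6 + B)/(6 + N)) = -16 + 8*(6 + B)/(6 + N))
D(f, b) = -5 (D(f, b) = 0 - 1*5 = 0 - 5 = -5)
((3 - M(5, 1))/D(-4, (2 + 5)*(-4)))*(-101) = ((3 - 8*(-6 + 1 - 2*5)/(6 + 5))/(-5))*(-101) = ((3 - 8*(-6 + 1 - 10)/11)*(-⅕))*(-101) = ((3 - 8*(-15)/11)*(-⅕))*(-101) = ((3 - 1*(-120/11))*(-⅕))*(-101) = ((3 + 120/11)*(-⅕))*(-101) = ((153/11)*(-⅕))*(-101) = -153/55*(-101) = 15453/55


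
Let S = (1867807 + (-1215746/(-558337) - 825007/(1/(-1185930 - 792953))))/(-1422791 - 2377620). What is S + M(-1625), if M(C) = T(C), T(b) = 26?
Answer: -911482575386241520/2121910076507 ≈ -4.2956e+5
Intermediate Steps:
M(C) = 26
S = -911537745048230702/2121910076507 (S = (1867807 + (-1215746*(-1/558337) - 825007/(1/(-1978883))))/(-3800411) = (1867807 + (1215746/558337 - 825007/(-1/1978883)))*(-1/3800411) = (1867807 + (1215746/558337 - 825007*(-1978883)))*(-1/3800411) = (1867807 + (1215746/558337 + 1632592327181))*(-1/3800411) = (1867807 + 911536702182473743/558337)*(-1/3800411) = (911537745048230702/558337)*(-1/3800411) = -911537745048230702/2121910076507 ≈ -4.2958e+5)
S + M(-1625) = -911537745048230702/2121910076507 + 26 = -911482575386241520/2121910076507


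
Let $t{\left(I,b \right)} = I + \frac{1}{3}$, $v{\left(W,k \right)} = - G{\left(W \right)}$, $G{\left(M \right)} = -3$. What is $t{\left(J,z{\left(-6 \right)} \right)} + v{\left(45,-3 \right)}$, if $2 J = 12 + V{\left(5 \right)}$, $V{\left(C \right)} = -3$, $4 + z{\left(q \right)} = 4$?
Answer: $\frac{47}{6} \approx 7.8333$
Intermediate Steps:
$z{\left(q \right)} = 0$ ($z{\left(q \right)} = -4 + 4 = 0$)
$v{\left(W,k \right)} = 3$ ($v{\left(W,k \right)} = \left(-1\right) \left(-3\right) = 3$)
$J = \frac{9}{2}$ ($J = \frac{12 - 3}{2} = \frac{1}{2} \cdot 9 = \frac{9}{2} \approx 4.5$)
$t{\left(I,b \right)} = \frac{1}{3} + I$ ($t{\left(I,b \right)} = I + \frac{1}{3} = \frac{1}{3} + I$)
$t{\left(J,z{\left(-6 \right)} \right)} + v{\left(45,-3 \right)} = \left(\frac{1}{3} + \frac{9}{2}\right) + 3 = \frac{29}{6} + 3 = \frac{47}{6}$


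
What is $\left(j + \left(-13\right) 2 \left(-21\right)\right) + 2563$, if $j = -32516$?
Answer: $-29407$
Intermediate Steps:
$\left(j + \left(-13\right) 2 \left(-21\right)\right) + 2563 = \left(-32516 + \left(-13\right) 2 \left(-21\right)\right) + 2563 = \left(-32516 - -546\right) + 2563 = \left(-32516 + 546\right) + 2563 = -31970 + 2563 = -29407$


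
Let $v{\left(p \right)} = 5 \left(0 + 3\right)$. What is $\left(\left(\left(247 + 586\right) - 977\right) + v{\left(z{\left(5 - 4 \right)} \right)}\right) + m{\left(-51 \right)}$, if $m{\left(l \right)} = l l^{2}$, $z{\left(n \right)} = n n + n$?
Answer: $-132780$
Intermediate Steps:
$z{\left(n \right)} = n + n^{2}$ ($z{\left(n \right)} = n^{2} + n = n + n^{2}$)
$m{\left(l \right)} = l^{3}$
$v{\left(p \right)} = 15$ ($v{\left(p \right)} = 5 \cdot 3 = 15$)
$\left(\left(\left(247 + 586\right) - 977\right) + v{\left(z{\left(5 - 4 \right)} \right)}\right) + m{\left(-51 \right)} = \left(\left(\left(247 + 586\right) - 977\right) + 15\right) + \left(-51\right)^{3} = \left(\left(833 - 977\right) + 15\right) - 132651 = \left(-144 + 15\right) - 132651 = -129 - 132651 = -132780$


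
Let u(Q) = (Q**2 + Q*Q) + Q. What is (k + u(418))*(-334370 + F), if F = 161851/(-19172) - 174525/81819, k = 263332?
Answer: -53605840180942802657/261438978 ≈ -2.0504e+11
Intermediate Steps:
u(Q) = Q + 2*Q**2 (u(Q) = (Q**2 + Q**2) + Q = 2*Q**2 + Q = Q + 2*Q**2)
F = -5529493423/522877956 (F = 161851*(-1/19172) - 174525*1/81819 = -161851/19172 - 58175/27273 = -5529493423/522877956 ≈ -10.575)
(k + u(418))*(-334370 + F) = (263332 + 418*(1 + 2*418))*(-334370 - 5529493423/522877956) = (263332 + 418*(1 + 836))*(-174840231641143/522877956) = (263332 + 418*837)*(-174840231641143/522877956) = (263332 + 349866)*(-174840231641143/522877956) = 613198*(-174840231641143/522877956) = -53605840180942802657/261438978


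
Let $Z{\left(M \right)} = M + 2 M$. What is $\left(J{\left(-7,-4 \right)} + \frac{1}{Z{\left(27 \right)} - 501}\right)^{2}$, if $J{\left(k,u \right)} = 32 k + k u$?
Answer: $\frac{6776747041}{176400} \approx 38417.0$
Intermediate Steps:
$Z{\left(M \right)} = 3 M$
$\left(J{\left(-7,-4 \right)} + \frac{1}{Z{\left(27 \right)} - 501}\right)^{2} = \left(- 7 \left(32 - 4\right) + \frac{1}{3 \cdot 27 - 501}\right)^{2} = \left(\left(-7\right) 28 + \frac{1}{81 - 501}\right)^{2} = \left(-196 + \frac{1}{-420}\right)^{2} = \left(-196 - \frac{1}{420}\right)^{2} = \left(- \frac{82321}{420}\right)^{2} = \frac{6776747041}{176400}$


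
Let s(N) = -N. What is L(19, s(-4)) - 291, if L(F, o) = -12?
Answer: -303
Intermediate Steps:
L(19, s(-4)) - 291 = -12 - 291 = -303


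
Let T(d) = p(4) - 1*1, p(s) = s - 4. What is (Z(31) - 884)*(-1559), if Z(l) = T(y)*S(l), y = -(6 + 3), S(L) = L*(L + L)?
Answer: 4374554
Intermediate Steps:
p(s) = -4 + s
S(L) = 2*L² (S(L) = L*(2*L) = 2*L²)
y = -9 (y = -1*9 = -9)
T(d) = -1 (T(d) = (-4 + 4) - 1*1 = 0 - 1 = -1)
Z(l) = -2*l²
(Z(31) - 884)*(-1559) = (-2*31² - 884)*(-1559) = (-2*961 - 884)*(-1559) = (-1922 - 884)*(-1559) = -2806*(-1559) = 4374554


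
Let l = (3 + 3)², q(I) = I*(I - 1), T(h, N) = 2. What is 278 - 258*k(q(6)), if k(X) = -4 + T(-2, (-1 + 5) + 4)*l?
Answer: -17266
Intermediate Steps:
q(I) = I*(-1 + I)
l = 36 (l = 6² = 36)
k(X) = 68 (k(X) = -4 + 2*36 = -4 + 72 = 68)
278 - 258*k(q(6)) = 278 - 258*68 = 278 - 17544 = -17266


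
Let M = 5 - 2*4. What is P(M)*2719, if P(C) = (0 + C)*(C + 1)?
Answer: 16314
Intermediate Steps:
M = -3 (M = 5 - 8 = -3)
P(C) = C*(1 + C)
P(M)*2719 = -3*(1 - 3)*2719 = -3*(-2)*2719 = 6*2719 = 16314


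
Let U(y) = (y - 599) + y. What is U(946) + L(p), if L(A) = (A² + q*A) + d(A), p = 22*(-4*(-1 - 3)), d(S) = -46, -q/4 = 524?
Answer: -612641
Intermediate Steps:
q = -2096 (q = -4*524 = -2096)
U(y) = -599 + 2*y (U(y) = (-599 + y) + y = -599 + 2*y)
p = 352 (p = 22*(-4*(-4)) = 22*16 = 352)
L(A) = -46 + A² - 2096*A (L(A) = (A² - 2096*A) - 46 = -46 + A² - 2096*A)
U(946) + L(p) = (-599 + 2*946) + (-46 + 352² - 2096*352) = (-599 + 1892) + (-46 + 123904 - 737792) = 1293 - 613934 = -612641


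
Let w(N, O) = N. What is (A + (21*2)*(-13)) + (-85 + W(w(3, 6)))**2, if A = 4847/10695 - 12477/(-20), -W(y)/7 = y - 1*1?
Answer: 422636591/42780 ≈ 9879.3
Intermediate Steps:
W(y) = 7 - 7*y (W(y) = -7*(y - 1*1) = -7*(y - 1) = -7*(-1 + y) = 7 - 7*y)
A = 26707691/42780 (A = 4847*(1/10695) - 12477*(-1/20) = 4847/10695 + 12477/20 = 26707691/42780 ≈ 624.30)
(A + (21*2)*(-13)) + (-85 + W(w(3, 6)))**2 = (26707691/42780 + (21*2)*(-13)) + (-85 + (7 - 7*3))**2 = (26707691/42780 + 42*(-13)) + (-85 + (7 - 21))**2 = (26707691/42780 - 546) + (-85 - 14)**2 = 3349811/42780 + (-99)**2 = 3349811/42780 + 9801 = 422636591/42780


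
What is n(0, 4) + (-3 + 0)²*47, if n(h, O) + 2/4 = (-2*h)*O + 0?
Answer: 845/2 ≈ 422.50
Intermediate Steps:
n(h, O) = -½ - 2*O*h (n(h, O) = -½ + ((-2*h)*O + 0) = -½ + (-2*O*h + 0) = -½ - 2*O*h)
n(0, 4) + (-3 + 0)²*47 = (-½ - 2*4*0) + (-3 + 0)²*47 = (-½ + 0) + (-3)²*47 = -½ + 9*47 = -½ + 423 = 845/2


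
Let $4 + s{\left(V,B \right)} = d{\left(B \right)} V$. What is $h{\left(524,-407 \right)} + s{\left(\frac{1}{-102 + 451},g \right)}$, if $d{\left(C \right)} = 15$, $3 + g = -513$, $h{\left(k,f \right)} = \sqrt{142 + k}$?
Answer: $- \frac{1381}{349} + 3 \sqrt{74} \approx 21.85$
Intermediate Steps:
$g = -516$ ($g = -3 - 513 = -516$)
$s{\left(V,B \right)} = -4 + 15 V$
$h{\left(524,-407 \right)} + s{\left(\frac{1}{-102 + 451},g \right)} = \sqrt{142 + 524} - \left(4 - \frac{15}{-102 + 451}\right) = \sqrt{666} - \left(4 - \frac{15}{349}\right) = 3 \sqrt{74} + \left(-4 + 15 \cdot \frac{1}{349}\right) = 3 \sqrt{74} + \left(-4 + \frac{15}{349}\right) = 3 \sqrt{74} - \frac{1381}{349} = - \frac{1381}{349} + 3 \sqrt{74}$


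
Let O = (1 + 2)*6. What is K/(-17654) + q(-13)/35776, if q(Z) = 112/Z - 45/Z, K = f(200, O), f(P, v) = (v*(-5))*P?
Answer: 321938507/315794752 ≈ 1.0195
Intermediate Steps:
O = 18 (O = 3*6 = 18)
f(P, v) = -5*P*v (f(P, v) = (-5*v)*P = -5*P*v)
K = -18000 (K = -5*200*18 = -18000)
q(Z) = 67/Z
K/(-17654) + q(-13)/35776 = -18000/(-17654) + (67/(-13))/35776 = -18000*(-1/17654) + (67*(-1/13))*(1/35776) = 9000/8827 - 67/13*1/35776 = 9000/8827 - 67/465088 = 321938507/315794752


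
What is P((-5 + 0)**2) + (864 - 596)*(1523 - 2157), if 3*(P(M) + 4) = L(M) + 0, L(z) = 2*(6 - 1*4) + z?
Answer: -509719/3 ≈ -1.6991e+5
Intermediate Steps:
L(z) = 4 + z (L(z) = 2*(6 - 4) + z = 2*2 + z = 4 + z)
P(M) = -8/3 + M/3 (P(M) = -4 + ((4 + M) + 0)/3 = -4 + (4 + M)/3 = -4 + (4/3 + M/3) = -8/3 + M/3)
P((-5 + 0)**2) + (864 - 596)*(1523 - 2157) = (-8/3 + (-5 + 0)**2/3) + (864 - 596)*(1523 - 2157) = (-8/3 + (1/3)*(-5)**2) + 268*(-634) = (-8/3 + (1/3)*25) - 169912 = (-8/3 + 25/3) - 169912 = 17/3 - 169912 = -509719/3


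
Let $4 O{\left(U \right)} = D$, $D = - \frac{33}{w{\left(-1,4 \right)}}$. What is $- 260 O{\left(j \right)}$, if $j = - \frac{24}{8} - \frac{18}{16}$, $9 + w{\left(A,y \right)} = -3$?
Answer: $- \frac{715}{4} \approx -178.75$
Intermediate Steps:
$w{\left(A,y \right)} = -12$ ($w{\left(A,y \right)} = -9 - 3 = -12$)
$j = - \frac{33}{8}$ ($j = \left(-24\right) \frac{1}{8} - \frac{9}{8} = -3 - \frac{9}{8} = - \frac{33}{8} \approx -4.125$)
$D = \frac{11}{4}$ ($D = - \frac{33}{-12} = \left(-33\right) \left(- \frac{1}{12}\right) = \frac{11}{4} \approx 2.75$)
$O{\left(U \right)} = \frac{11}{16}$ ($O{\left(U \right)} = \frac{1}{4} \cdot \frac{11}{4} = \frac{11}{16}$)
$- 260 O{\left(j \right)} = \left(-260\right) \frac{11}{16} = - \frac{715}{4}$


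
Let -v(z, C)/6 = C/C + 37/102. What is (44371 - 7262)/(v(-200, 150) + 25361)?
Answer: 630853/430998 ≈ 1.4637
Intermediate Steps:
v(z, C) = -139/17 (v(z, C) = -6*(C/C + 37/102) = -6*(1 + 37*(1/102)) = -6*(1 + 37/102) = -6*139/102 = -139/17)
(44371 - 7262)/(v(-200, 150) + 25361) = (44371 - 7262)/(-139/17 + 25361) = 37109/(430998/17) = 37109*(17/430998) = 630853/430998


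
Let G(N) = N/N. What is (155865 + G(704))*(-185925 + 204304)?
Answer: 2864661214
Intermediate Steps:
G(N) = 1
(155865 + G(704))*(-185925 + 204304) = (155865 + 1)*(-185925 + 204304) = 155866*18379 = 2864661214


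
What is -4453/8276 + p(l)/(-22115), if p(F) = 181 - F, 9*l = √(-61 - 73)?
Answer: -99976051/183023740 + I*√134/199035 ≈ -0.54625 + 5.816e-5*I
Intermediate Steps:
l = I*√134/9 (l = √(-61 - 73)/9 = √(-134)/9 = (I*√134)/9 = I*√134/9 ≈ 1.2862*I)
-4453/8276 + p(l)/(-22115) = -4453/8276 + (181 - I*√134/9)/(-22115) = -4453*1/8276 + (181 - I*√134/9)*(-1/22115) = -4453/8276 + (-181/22115 + I*√134/199035) = -99976051/183023740 + I*√134/199035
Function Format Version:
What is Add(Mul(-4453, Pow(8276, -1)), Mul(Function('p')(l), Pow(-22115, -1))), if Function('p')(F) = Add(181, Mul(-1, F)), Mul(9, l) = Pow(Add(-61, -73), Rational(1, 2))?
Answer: Add(Rational(-99976051, 183023740), Mul(Rational(1, 199035), I, Pow(134, Rational(1, 2)))) ≈ Add(-0.54625, Mul(5.8160e-5, I))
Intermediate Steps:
l = Mul(Rational(1, 9), I, Pow(134, Rational(1, 2))) (l = Mul(Rational(1, 9), Pow(Add(-61, -73), Rational(1, 2))) = Mul(Rational(1, 9), Pow(-134, Rational(1, 2))) = Mul(Rational(1, 9), Mul(I, Pow(134, Rational(1, 2)))) = Mul(Rational(1, 9), I, Pow(134, Rational(1, 2))) ≈ Mul(1.2862, I))
Add(Mul(-4453, Pow(8276, -1)), Mul(Function('p')(l), Pow(-22115, -1))) = Add(Mul(-4453, Pow(8276, -1)), Mul(Add(181, Mul(-1, Mul(Rational(1, 9), I, Pow(134, Rational(1, 2))))), Pow(-22115, -1))) = Add(Mul(-4453, Rational(1, 8276)), Mul(Add(181, Mul(Rational(-1, 9), I, Pow(134, Rational(1, 2)))), Rational(-1, 22115))) = Add(Rational(-4453, 8276), Add(Rational(-181, 22115), Mul(Rational(1, 199035), I, Pow(134, Rational(1, 2))))) = Add(Rational(-99976051, 183023740), Mul(Rational(1, 199035), I, Pow(134, Rational(1, 2))))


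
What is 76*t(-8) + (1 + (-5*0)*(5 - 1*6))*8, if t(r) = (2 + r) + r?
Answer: -1056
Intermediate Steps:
t(r) = 2 + 2*r
76*t(-8) + (1 + (-5*0)*(5 - 1*6))*8 = 76*(2 + 2*(-8)) + (1 + (-5*0)*(5 - 1*6))*8 = 76*(2 - 16) + (1 + 0*(5 - 6))*8 = 76*(-14) + (1 + 0*(-1))*8 = -1064 + (1 + 0)*8 = -1064 + 1*8 = -1064 + 8 = -1056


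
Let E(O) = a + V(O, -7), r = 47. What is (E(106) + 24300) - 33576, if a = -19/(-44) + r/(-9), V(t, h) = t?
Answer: -3633217/396 ≈ -9174.8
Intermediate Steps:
a = -1897/396 (a = -19/(-44) + 47/(-9) = -19*(-1/44) + 47*(-⅑) = 19/44 - 47/9 = -1897/396 ≈ -4.7904)
E(O) = -1897/396 + O
(E(106) + 24300) - 33576 = ((-1897/396 + 106) + 24300) - 33576 = (40079/396 + 24300) - 33576 = 9662879/396 - 33576 = -3633217/396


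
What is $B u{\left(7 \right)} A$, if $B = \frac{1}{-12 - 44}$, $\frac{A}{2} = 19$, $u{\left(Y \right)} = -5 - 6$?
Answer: $\frac{209}{28} \approx 7.4643$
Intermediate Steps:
$u{\left(Y \right)} = -11$ ($u{\left(Y \right)} = -5 - 6 = -11$)
$A = 38$ ($A = 2 \cdot 19 = 38$)
$B = - \frac{1}{56}$ ($B = \frac{1}{-56} = - \frac{1}{56} \approx -0.017857$)
$B u{\left(7 \right)} A = \left(- \frac{1}{56}\right) \left(-11\right) 38 = \frac{11}{56} \cdot 38 = \frac{209}{28}$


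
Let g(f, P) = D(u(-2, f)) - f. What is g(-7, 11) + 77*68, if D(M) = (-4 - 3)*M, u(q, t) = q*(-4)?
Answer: 5187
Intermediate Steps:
u(q, t) = -4*q
D(M) = -7*M
g(f, P) = -56 - f (g(f, P) = -(-28)*(-2) - f = -7*8 - f = -56 - f)
g(-7, 11) + 77*68 = (-56 - 1*(-7)) + 77*68 = (-56 + 7) + 5236 = -49 + 5236 = 5187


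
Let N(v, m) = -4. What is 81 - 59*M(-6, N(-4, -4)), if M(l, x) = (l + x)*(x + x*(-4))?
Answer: 7161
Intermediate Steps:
M(l, x) = -3*x*(l + x) (M(l, x) = (l + x)*(x - 4*x) = (l + x)*(-3*x) = -3*x*(l + x))
81 - 59*M(-6, N(-4, -4)) = 81 - (-177)*(-4)*(-6 - 4) = 81 - (-177)*(-4)*(-10) = 81 - 59*(-120) = 81 + 7080 = 7161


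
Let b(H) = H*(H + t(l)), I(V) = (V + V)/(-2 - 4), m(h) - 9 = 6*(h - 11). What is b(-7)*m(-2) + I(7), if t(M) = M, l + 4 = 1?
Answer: -14497/3 ≈ -4832.3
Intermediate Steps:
l = -3 (l = -4 + 1 = -3)
m(h) = -57 + 6*h (m(h) = 9 + 6*(h - 11) = 9 + 6*(-11 + h) = 9 + (-66 + 6*h) = -57 + 6*h)
I(V) = -V/3 (I(V) = (2*V)/(-6) = (2*V)*(-⅙) = -V/3)
b(H) = H*(-3 + H) (b(H) = H*(H - 3) = H*(-3 + H))
b(-7)*m(-2) + I(7) = (-7*(-3 - 7))*(-57 + 6*(-2)) - ⅓*7 = (-7*(-10))*(-57 - 12) - 7/3 = 70*(-69) - 7/3 = -4830 - 7/3 = -14497/3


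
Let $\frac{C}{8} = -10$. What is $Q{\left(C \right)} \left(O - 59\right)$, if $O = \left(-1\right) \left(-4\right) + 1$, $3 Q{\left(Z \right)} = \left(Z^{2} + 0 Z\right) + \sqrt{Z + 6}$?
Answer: $-115200 - 18 i \sqrt{74} \approx -1.152 \cdot 10^{5} - 154.84 i$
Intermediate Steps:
$C = -80$ ($C = 8 \left(-10\right) = -80$)
$Q{\left(Z \right)} = \frac{Z^{2}}{3} + \frac{\sqrt{6 + Z}}{3}$ ($Q{\left(Z \right)} = \frac{\left(Z^{2} + 0 Z\right) + \sqrt{Z + 6}}{3} = \frac{\left(Z^{2} + 0\right) + \sqrt{6 + Z}}{3} = \frac{Z^{2} + \sqrt{6 + Z}}{3} = \frac{Z^{2}}{3} + \frac{\sqrt{6 + Z}}{3}$)
$O = 5$ ($O = 4 + 1 = 5$)
$Q{\left(C \right)} \left(O - 59\right) = \left(\frac{\left(-80\right)^{2}}{3} + \frac{\sqrt{6 - 80}}{3}\right) \left(5 - 59\right) = \left(\frac{1}{3} \cdot 6400 + \frac{\sqrt{-74}}{3}\right) \left(-54\right) = \left(\frac{6400}{3} + \frac{i \sqrt{74}}{3}\right) \left(-54\right) = -115200 - 18 i \sqrt{74}$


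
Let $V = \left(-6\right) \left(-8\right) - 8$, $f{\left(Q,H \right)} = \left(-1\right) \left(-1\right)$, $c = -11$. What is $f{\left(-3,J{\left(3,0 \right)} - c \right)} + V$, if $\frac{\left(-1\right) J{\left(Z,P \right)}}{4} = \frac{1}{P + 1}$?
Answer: $41$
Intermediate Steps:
$J{\left(Z,P \right)} = - \frac{4}{1 + P}$ ($J{\left(Z,P \right)} = - \frac{4}{P + 1} = - \frac{4}{1 + P}$)
$f{\left(Q,H \right)} = 1$
$V = 40$ ($V = 48 - 8 = 40$)
$f{\left(-3,J{\left(3,0 \right)} - c \right)} + V = 1 + 40 = 41$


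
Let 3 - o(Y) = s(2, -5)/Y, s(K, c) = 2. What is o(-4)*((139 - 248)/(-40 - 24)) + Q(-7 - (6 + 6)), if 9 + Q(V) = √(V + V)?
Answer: -389/128 + I*√38 ≈ -3.0391 + 6.1644*I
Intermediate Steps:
o(Y) = 3 - 2/Y
Q(V) = -9 + √2*√V (Q(V) = -9 + √(V + V) = -9 + √(2*V) = -9 + √2*√V)
o(-4)*((139 - 248)/(-40 - 24)) + Q(-7 - (6 + 6)) = (3 - 2/(-4))*((139 - 248)/(-40 - 24)) + (-9 + √2*√(-7 - (6 + 6))) = (3 - 2*(-¼))*(-109/(-64)) + (-9 + √2*√(-7 - 1*12)) = (3 + ½)*(-109*(-1/64)) + (-9 + √2*√(-7 - 12)) = (7/2)*(109/64) + (-9 + √2*√(-19)) = 763/128 + (-9 + √2*(I*√19)) = 763/128 + (-9 + I*√38) = -389/128 + I*√38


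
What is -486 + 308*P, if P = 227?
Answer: 69430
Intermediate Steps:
-486 + 308*P = -486 + 308*227 = -486 + 69916 = 69430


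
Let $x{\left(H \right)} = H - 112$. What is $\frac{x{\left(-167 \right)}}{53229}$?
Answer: $- \frac{93}{17743} \approx -0.0052415$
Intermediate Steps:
$x{\left(H \right)} = -112 + H$
$\frac{x{\left(-167 \right)}}{53229} = \frac{-112 - 167}{53229} = \left(-279\right) \frac{1}{53229} = - \frac{93}{17743}$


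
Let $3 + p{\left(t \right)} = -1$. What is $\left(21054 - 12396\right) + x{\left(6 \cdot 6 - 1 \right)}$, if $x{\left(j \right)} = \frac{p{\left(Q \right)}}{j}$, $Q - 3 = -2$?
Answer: $\frac{303026}{35} \approx 8657.9$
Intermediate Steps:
$Q = 1$ ($Q = 3 - 2 = 1$)
$p{\left(t \right)} = -4$ ($p{\left(t \right)} = -3 - 1 = -4$)
$x{\left(j \right)} = - \frac{4}{j}$
$\left(21054 - 12396\right) + x{\left(6 \cdot 6 - 1 \right)} = \left(21054 - 12396\right) - \frac{4}{6 \cdot 6 - 1} = 8658 - \frac{4}{36 - 1} = 8658 - \frac{4}{35} = \frac{303026}{35}$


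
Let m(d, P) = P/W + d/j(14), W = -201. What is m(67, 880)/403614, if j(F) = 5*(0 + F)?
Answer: -48133/5678848980 ≈ -8.4758e-6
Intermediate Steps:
j(F) = 5*F
m(d, P) = -P/201 + d/70 (m(d, P) = P/(-201) + d/((5*14)) = P*(-1/201) + d/70 = -P/201 + d*(1/70) = -P/201 + d/70)
m(67, 880)/403614 = (-1/201*880 + (1/70)*67)/403614 = (-880/201 + 67/70)*(1/403614) = -48133/14070*1/403614 = -48133/5678848980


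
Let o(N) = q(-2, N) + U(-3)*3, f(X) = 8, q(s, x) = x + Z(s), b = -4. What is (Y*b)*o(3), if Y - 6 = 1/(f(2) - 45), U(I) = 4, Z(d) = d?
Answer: -11492/37 ≈ -310.59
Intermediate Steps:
q(s, x) = s + x (q(s, x) = x + s = s + x)
Y = 221/37 (Y = 6 + 1/(8 - 45) = 6 + 1/(-37) = 6 - 1/37 = 221/37 ≈ 5.9730)
o(N) = 10 + N (o(N) = (-2 + N) + 4*3 = (-2 + N) + 12 = 10 + N)
(Y*b)*o(3) = ((221/37)*(-4))*(10 + 3) = -884/37*13 = -11492/37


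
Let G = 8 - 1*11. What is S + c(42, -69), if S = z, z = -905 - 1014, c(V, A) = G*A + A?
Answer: -1781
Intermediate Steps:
G = -3 (G = 8 - 11 = -3)
c(V, A) = -2*A (c(V, A) = -3*A + A = -2*A)
z = -1919
S = -1919
S + c(42, -69) = -1919 - 2*(-69) = -1919 + 138 = -1781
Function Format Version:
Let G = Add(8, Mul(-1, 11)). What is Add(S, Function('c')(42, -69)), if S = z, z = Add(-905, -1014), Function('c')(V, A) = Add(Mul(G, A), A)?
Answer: -1781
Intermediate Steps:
G = -3 (G = Add(8, -11) = -3)
Function('c')(V, A) = Mul(-2, A) (Function('c')(V, A) = Add(Mul(-3, A), A) = Mul(-2, A))
z = -1919
S = -1919
Add(S, Function('c')(42, -69)) = Add(-1919, Mul(-2, -69)) = Add(-1919, 138) = -1781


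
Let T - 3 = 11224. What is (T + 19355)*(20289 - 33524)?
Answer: -404752770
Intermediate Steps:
T = 11227 (T = 3 + 11224 = 11227)
(T + 19355)*(20289 - 33524) = (11227 + 19355)*(20289 - 33524) = 30582*(-13235) = -404752770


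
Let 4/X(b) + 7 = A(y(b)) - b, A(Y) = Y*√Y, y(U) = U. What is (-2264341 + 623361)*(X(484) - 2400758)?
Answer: 40014475172301960/10157 ≈ 3.9396e+12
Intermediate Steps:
A(Y) = Y^(3/2)
X(b) = 4/(-7 + b^(3/2) - b) (X(b) = 4/(-7 + (b^(3/2) - b)) = 4/(-7 + b^(3/2) - b))
(-2264341 + 623361)*(X(484) - 2400758) = (-2264341 + 623361)*(-4/(7 + 484 - 484^(3/2)) - 2400758) = -1640980*(-4/(7 + 484 - 1*10648) - 2400758) = -1640980*(-4/(7 + 484 - 10648) - 2400758) = -1640980*(-4/(-10157) - 2400758) = -1640980*(-4*(-1/10157) - 2400758) = -1640980*(4/10157 - 2400758) = -1640980*(-24384499002/10157) = 40014475172301960/10157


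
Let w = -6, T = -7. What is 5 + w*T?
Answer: 47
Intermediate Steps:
5 + w*T = 5 - 6*(-7) = 5 + 42 = 47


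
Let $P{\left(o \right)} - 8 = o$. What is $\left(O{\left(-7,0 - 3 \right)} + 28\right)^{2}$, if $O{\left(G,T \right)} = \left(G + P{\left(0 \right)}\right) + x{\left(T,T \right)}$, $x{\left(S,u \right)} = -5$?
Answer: $576$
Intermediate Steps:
$P{\left(o \right)} = 8 + o$
$O{\left(G,T \right)} = 3 + G$ ($O{\left(G,T \right)} = \left(G + \left(8 + 0\right)\right) - 5 = \left(G + 8\right) - 5 = \left(8 + G\right) - 5 = 3 + G$)
$\left(O{\left(-7,0 - 3 \right)} + 28\right)^{2} = \left(\left(3 - 7\right) + 28\right)^{2} = \left(-4 + 28\right)^{2} = 24^{2} = 576$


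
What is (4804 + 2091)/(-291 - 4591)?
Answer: -6895/4882 ≈ -1.4123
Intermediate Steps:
(4804 + 2091)/(-291 - 4591) = 6895/(-4882) = 6895*(-1/4882) = -6895/4882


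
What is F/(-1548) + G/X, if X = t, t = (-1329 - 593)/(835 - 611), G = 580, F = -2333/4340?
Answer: -14078058877/208267920 ≈ -67.596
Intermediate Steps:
F = -2333/4340 (F = -2333*1/4340 = -2333/4340 ≈ -0.53756)
t = -961/112 (t = -1922/224 = -1922*1/224 = -961/112 ≈ -8.5804)
X = -961/112 ≈ -8.5804
F/(-1548) + G/X = -2333/4340/(-1548) + 580/(-961/112) = -2333/4340*(-1/1548) + 580*(-112/961) = 2333/6718320 - 64960/961 = -14078058877/208267920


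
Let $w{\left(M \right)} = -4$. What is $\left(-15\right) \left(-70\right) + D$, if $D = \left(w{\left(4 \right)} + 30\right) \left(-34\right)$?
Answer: $166$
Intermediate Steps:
$D = -884$ ($D = \left(-4 + 30\right) \left(-34\right) = 26 \left(-34\right) = -884$)
$\left(-15\right) \left(-70\right) + D = \left(-15\right) \left(-70\right) - 884 = 1050 - 884 = 166$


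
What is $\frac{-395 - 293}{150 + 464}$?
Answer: $- \frac{344}{307} \approx -1.1205$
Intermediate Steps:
$\frac{-395 - 293}{150 + 464} = - \frac{688}{614} = \left(-688\right) \frac{1}{614} = - \frac{344}{307}$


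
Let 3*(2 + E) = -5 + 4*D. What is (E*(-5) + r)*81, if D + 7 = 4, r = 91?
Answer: 10476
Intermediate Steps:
D = -3 (D = -7 + 4 = -3)
E = -23/3 (E = -2 + (-5 + 4*(-3))/3 = -2 + (-5 - 12)/3 = -2 + (⅓)*(-17) = -2 - 17/3 = -23/3 ≈ -7.6667)
(E*(-5) + r)*81 = (-23/3*(-5) + 91)*81 = (115/3 + 91)*81 = (388/3)*81 = 10476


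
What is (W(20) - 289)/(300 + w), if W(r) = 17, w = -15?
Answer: -272/285 ≈ -0.95439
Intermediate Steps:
(W(20) - 289)/(300 + w) = (17 - 289)/(300 - 15) = -272/285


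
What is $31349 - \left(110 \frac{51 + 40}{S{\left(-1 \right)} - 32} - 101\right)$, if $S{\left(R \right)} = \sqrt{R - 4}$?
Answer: $\frac{4668910}{147} + \frac{1430 i \sqrt{5}}{147} \approx 31761.0 + 21.752 i$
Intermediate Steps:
$S{\left(R \right)} = \sqrt{-4 + R}$
$31349 - \left(110 \frac{51 + 40}{S{\left(-1 \right)} - 32} - 101\right) = 31349 - \left(110 \frac{51 + 40}{\sqrt{-4 - 1} - 32} - 101\right) = 31349 - \left(110 \frac{91}{\sqrt{-5} - 32} - 101\right) = 31349 - \left(110 \frac{91}{i \sqrt{5} - 32} - 101\right) = 31349 - \left(110 \frac{91}{-32 + i \sqrt{5}} - 101\right) = 31349 - \left(\frac{10010}{-32 + i \sqrt{5}} - 101\right) = 31349 - \left(-101 + \frac{10010}{-32 + i \sqrt{5}}\right) = 31349 + \left(101 - \frac{10010}{-32 + i \sqrt{5}}\right) = 31450 - \frac{10010}{-32 + i \sqrt{5}}$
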